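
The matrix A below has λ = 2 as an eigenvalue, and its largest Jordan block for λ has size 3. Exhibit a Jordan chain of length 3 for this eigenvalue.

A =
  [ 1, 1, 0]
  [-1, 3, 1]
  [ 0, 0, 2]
A Jordan chain for λ = 2 of length 3:
v_1 = (1, 1, 0)ᵀ
v_2 = (0, 1, 0)ᵀ
v_3 = (0, 0, 1)ᵀ

Let N = A − (2)·I. We want v_3 with N^3 v_3 = 0 but N^2 v_3 ≠ 0; then v_{j-1} := N · v_j for j = 3, …, 2.

Pick v_3 = (0, 0, 1)ᵀ.
Then v_2 = N · v_3 = (0, 1, 0)ᵀ.
Then v_1 = N · v_2 = (1, 1, 0)ᵀ.

Sanity check: (A − (2)·I) v_1 = (0, 0, 0)ᵀ = 0. ✓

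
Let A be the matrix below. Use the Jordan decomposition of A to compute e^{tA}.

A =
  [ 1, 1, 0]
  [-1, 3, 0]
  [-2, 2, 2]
e^{tA} =
  [-t*exp(2*t) + exp(2*t), t*exp(2*t), 0]
  [-t*exp(2*t), t*exp(2*t) + exp(2*t), 0]
  [-2*t*exp(2*t), 2*t*exp(2*t), exp(2*t)]

Strategy: write A = P · J · P⁻¹ where J is a Jordan canonical form, so e^{tA} = P · e^{tJ} · P⁻¹, and e^{tJ} can be computed block-by-block.

A has Jordan form
J =
  [2, 1, 0]
  [0, 2, 0]
  [0, 0, 2]
(up to reordering of blocks).

Per-block formulas:
  For a 1×1 block at λ = 2: exp(t · [2]) = [e^(2t)].
  For a 2×2 Jordan block J_2(2): exp(t · J_2(2)) = e^(2t)·(I + t·N), where N is the 2×2 nilpotent shift.

After assembling e^{tJ} and conjugating by P, we get:

e^{tA} =
  [-t*exp(2*t) + exp(2*t), t*exp(2*t), 0]
  [-t*exp(2*t), t*exp(2*t) + exp(2*t), 0]
  [-2*t*exp(2*t), 2*t*exp(2*t), exp(2*t)]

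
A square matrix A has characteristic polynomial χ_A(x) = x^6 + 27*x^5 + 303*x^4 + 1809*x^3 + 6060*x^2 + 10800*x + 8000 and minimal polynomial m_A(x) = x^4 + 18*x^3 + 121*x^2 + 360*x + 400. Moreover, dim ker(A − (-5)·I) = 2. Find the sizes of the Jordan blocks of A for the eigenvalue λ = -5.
Block sizes for λ = -5: [2, 1]

Step 1 — from the characteristic polynomial, algebraic multiplicity of λ = -5 is 3. From dim ker(A − (-5)·I) = 2, there are exactly 2 Jordan blocks for λ = -5.
Step 2 — from the minimal polynomial, the factor (x + 5)^2 tells us the largest block for λ = -5 has size 2.
Step 3 — with total size 3, 2 blocks, and largest block 2, the block sizes (in nonincreasing order) are [2, 1].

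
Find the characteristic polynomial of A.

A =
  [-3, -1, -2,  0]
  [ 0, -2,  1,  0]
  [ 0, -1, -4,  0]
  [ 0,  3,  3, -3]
x^4 + 12*x^3 + 54*x^2 + 108*x + 81

Expanding det(x·I − A) (e.g. by cofactor expansion or by noting that A is similar to its Jordan form J, which has the same characteristic polynomial as A) gives
  χ_A(x) = x^4 + 12*x^3 + 54*x^2 + 108*x + 81
which factors as (x + 3)^4. The eigenvalues (with algebraic multiplicities) are λ = -3 with multiplicity 4.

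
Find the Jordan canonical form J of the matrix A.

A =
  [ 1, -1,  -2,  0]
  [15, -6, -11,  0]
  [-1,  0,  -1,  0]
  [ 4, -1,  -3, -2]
J_3(-2) ⊕ J_1(-2)

The characteristic polynomial is
  det(x·I − A) = x^4 + 8*x^3 + 24*x^2 + 32*x + 16 = (x + 2)^4

Eigenvalues and multiplicities (the geometric multiplicity of λ is n − rank(A − λI), which equals the number of Jordan blocks for λ):
  λ = -2: algebraic multiplicity = 4, geometric multiplicity = 2

Determining the block sizes for each eigenvalue:
  λ = -2: with am = 4 and gm = 2, the partition is not yet determined (e.g. several partitions of 4 into 2 parts exist). Let N = A − (-2)·I. Computing rank(N^1) = 2, rank(N^2) = 1, rank(N^3) = 0; the number of blocks of size ≥ j is rank(N^{j−1}) − rank(N^j), giving [2, 1, 1]. So we have 1 block(s) of size 3, 1 block(s) of size 1 → block sizes [3, 1]

Assembling the blocks gives a Jordan form
J =
  [-2,  1,  0,  0]
  [ 0, -2,  1,  0]
  [ 0,  0, -2,  0]
  [ 0,  0,  0, -2]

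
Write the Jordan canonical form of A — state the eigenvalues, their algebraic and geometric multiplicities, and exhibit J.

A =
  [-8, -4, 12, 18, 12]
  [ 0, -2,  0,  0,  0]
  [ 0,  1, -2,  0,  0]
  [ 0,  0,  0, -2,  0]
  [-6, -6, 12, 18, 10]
J_2(-2) ⊕ J_1(-2) ⊕ J_1(-2) ⊕ J_1(4)

The characteristic polynomial is
  det(x·I − A) = x^5 + 4*x^4 - 8*x^3 - 64*x^2 - 112*x - 64 = (x - 4)*(x + 2)^4

Eigenvalues and multiplicities (the geometric multiplicity of λ is n − rank(A − λI), which equals the number of Jordan blocks for λ):
  λ = -2: algebraic multiplicity = 4, geometric multiplicity = 3
  λ = 4: algebraic multiplicity = 1, geometric multiplicity = 1

Determining the block sizes for each eigenvalue:
  λ = -2: 3 blocks summing to 4 forces exactly one block of size 2 and the rest size 1 → block sizes [2, 1, 1]
  λ = 4: one block (gm = 1), so the single block has size am = 1 → block sizes [1]

Assembling the blocks gives a Jordan form
J =
  [-2,  1,  0,  0, 0]
  [ 0, -2,  0,  0, 0]
  [ 0,  0, -2,  0, 0]
  [ 0,  0,  0, -2, 0]
  [ 0,  0,  0,  0, 4]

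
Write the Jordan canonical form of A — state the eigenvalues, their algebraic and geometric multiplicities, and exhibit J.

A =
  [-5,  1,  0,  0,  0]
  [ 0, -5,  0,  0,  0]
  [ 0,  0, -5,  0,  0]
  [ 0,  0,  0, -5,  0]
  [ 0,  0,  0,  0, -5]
J_2(-5) ⊕ J_1(-5) ⊕ J_1(-5) ⊕ J_1(-5)

The characteristic polynomial is
  det(x·I − A) = x^5 + 25*x^4 + 250*x^3 + 1250*x^2 + 3125*x + 3125 = (x + 5)^5

Eigenvalues and multiplicities (the geometric multiplicity of λ is n − rank(A − λI), which equals the number of Jordan blocks for λ):
  λ = -5: algebraic multiplicity = 5, geometric multiplicity = 4

Determining the block sizes for each eigenvalue:
  λ = -5: 4 blocks summing to 5 forces exactly one block of size 2 and the rest size 1 → block sizes [2, 1, 1, 1]

Assembling the blocks gives a Jordan form
J =
  [-5,  1,  0,  0,  0]
  [ 0, -5,  0,  0,  0]
  [ 0,  0, -5,  0,  0]
  [ 0,  0,  0, -5,  0]
  [ 0,  0,  0,  0, -5]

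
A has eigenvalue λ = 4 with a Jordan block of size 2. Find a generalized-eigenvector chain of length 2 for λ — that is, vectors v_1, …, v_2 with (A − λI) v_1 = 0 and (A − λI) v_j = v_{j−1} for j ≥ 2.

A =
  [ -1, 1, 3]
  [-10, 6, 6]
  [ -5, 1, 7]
A Jordan chain for λ = 4 of length 2:
v_1 = (-5, -10, -5)ᵀ
v_2 = (1, 0, 0)ᵀ

Let N = A − (4)·I. We want v_2 with N^2 v_2 = 0 but N^1 v_2 ≠ 0; then v_{j-1} := N · v_j for j = 2, …, 2.

Pick v_2 = (1, 0, 0)ᵀ.
Then v_1 = N · v_2 = (-5, -10, -5)ᵀ.

Sanity check: (A − (4)·I) v_1 = (0, 0, 0)ᵀ = 0. ✓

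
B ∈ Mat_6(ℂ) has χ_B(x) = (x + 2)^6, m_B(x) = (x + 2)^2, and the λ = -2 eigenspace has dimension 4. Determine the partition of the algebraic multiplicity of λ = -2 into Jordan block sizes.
Block sizes for λ = -2: [2, 2, 1, 1]

Step 1 — from the characteristic polynomial, algebraic multiplicity of λ = -2 is 6. From dim ker(B − (-2)·I) = 4, there are exactly 4 Jordan blocks for λ = -2.
Step 2 — from the minimal polynomial, the factor (x + 2)^2 tells us the largest block for λ = -2 has size 2.
Step 3 — with total size 6, 4 blocks, and largest block 2, the block sizes (in nonincreasing order) are [2, 2, 1, 1].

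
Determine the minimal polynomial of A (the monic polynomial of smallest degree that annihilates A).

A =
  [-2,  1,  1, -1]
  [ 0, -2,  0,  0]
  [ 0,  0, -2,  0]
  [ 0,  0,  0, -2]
x^2 + 4*x + 4

The characteristic polynomial is χ_A(x) = (x + 2)^4, so the eigenvalues are known. The minimal polynomial is
  m_A(x) = Π_λ (x − λ)^{k_λ}
where k_λ is the size of the *largest* Jordan block for λ (equivalently, the smallest k with (A − λI)^k v = 0 for every generalised eigenvector v of λ).

  λ = -2: largest Jordan block has size 2, contributing (x + 2)^2

So m_A(x) = (x + 2)^2 = x^2 + 4*x + 4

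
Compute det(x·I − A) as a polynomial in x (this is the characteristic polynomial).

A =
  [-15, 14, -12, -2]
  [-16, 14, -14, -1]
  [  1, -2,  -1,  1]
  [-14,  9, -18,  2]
x^4 - 6*x^2 + 8*x - 3

Expanding det(x·I − A) (e.g. by cofactor expansion or by noting that A is similar to its Jordan form J, which has the same characteristic polynomial as A) gives
  χ_A(x) = x^4 - 6*x^2 + 8*x - 3
which factors as (x - 1)^3*(x + 3). The eigenvalues (with algebraic multiplicities) are λ = -3 with multiplicity 1, λ = 1 with multiplicity 3.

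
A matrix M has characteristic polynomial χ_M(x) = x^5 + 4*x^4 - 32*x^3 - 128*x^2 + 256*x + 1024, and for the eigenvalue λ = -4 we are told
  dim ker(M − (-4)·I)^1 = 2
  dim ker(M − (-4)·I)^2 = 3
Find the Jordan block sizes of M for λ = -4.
Block sizes for λ = -4: [2, 1]

From the dimensions of kernels of powers, the number of Jordan blocks of size at least j is d_j − d_{j−1} where d_j = dim ker(N^j) (with d_0 = 0). Computing the differences gives [2, 1].
The number of blocks of size exactly k is (#blocks of size ≥ k) − (#blocks of size ≥ k + 1), so the partition is: 1 block(s) of size 1, 1 block(s) of size 2.
In nonincreasing order the block sizes are [2, 1].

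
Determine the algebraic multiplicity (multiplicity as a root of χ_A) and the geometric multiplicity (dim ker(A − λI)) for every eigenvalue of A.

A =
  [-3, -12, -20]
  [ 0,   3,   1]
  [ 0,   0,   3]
λ = -3: alg = 1, geom = 1; λ = 3: alg = 2, geom = 1

Step 1 — factor the characteristic polynomial to read off the algebraic multiplicities:
  χ_A(x) = (x - 3)^2*(x + 3)

Step 2 — compute geometric multiplicities via the rank-nullity identity g(λ) = n − rank(A − λI):
  rank(A − (-3)·I) = 2, so dim ker(A − (-3)·I) = n − 2 = 1
  rank(A − (3)·I) = 2, so dim ker(A − (3)·I) = n − 2 = 1

Summary:
  λ = -3: algebraic multiplicity = 1, geometric multiplicity = 1
  λ = 3: algebraic multiplicity = 2, geometric multiplicity = 1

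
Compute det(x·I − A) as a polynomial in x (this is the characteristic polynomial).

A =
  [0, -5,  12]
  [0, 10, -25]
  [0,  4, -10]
x^3

Expanding det(x·I − A) (e.g. by cofactor expansion or by noting that A is similar to its Jordan form J, which has the same characteristic polynomial as A) gives
  χ_A(x) = x^3
which factors as x^3. The eigenvalues (with algebraic multiplicities) are λ = 0 with multiplicity 3.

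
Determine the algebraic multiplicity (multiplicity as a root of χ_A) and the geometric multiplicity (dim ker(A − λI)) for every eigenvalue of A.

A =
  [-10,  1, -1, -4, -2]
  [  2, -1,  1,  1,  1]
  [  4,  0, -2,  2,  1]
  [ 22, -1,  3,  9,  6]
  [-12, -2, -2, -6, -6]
λ = -2: alg = 5, geom = 2

Step 1 — factor the characteristic polynomial to read off the algebraic multiplicities:
  χ_A(x) = (x + 2)^5

Step 2 — compute geometric multiplicities via the rank-nullity identity g(λ) = n − rank(A − λI):
  rank(A − (-2)·I) = 3, so dim ker(A − (-2)·I) = n − 3 = 2

Summary:
  λ = -2: algebraic multiplicity = 5, geometric multiplicity = 2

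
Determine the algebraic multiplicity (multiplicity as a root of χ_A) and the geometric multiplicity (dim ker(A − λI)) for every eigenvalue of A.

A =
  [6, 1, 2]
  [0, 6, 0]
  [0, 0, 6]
λ = 6: alg = 3, geom = 2

Step 1 — factor the characteristic polynomial to read off the algebraic multiplicities:
  χ_A(x) = (x - 6)^3

Step 2 — compute geometric multiplicities via the rank-nullity identity g(λ) = n − rank(A − λI):
  rank(A − (6)·I) = 1, so dim ker(A − (6)·I) = n − 1 = 2

Summary:
  λ = 6: algebraic multiplicity = 3, geometric multiplicity = 2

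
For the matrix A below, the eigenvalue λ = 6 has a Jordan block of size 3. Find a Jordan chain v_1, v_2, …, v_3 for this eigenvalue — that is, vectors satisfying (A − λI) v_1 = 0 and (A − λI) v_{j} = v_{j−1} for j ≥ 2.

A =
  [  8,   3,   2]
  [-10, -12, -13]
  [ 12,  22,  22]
A Jordan chain for λ = 6 of length 3:
v_1 = (-2, 4, -4)ᵀ
v_2 = (2, -10, 12)ᵀ
v_3 = (1, 0, 0)ᵀ

Let N = A − (6)·I. We want v_3 with N^3 v_3 = 0 but N^2 v_3 ≠ 0; then v_{j-1} := N · v_j for j = 3, …, 2.

Pick v_3 = (1, 0, 0)ᵀ.
Then v_2 = N · v_3 = (2, -10, 12)ᵀ.
Then v_1 = N · v_2 = (-2, 4, -4)ᵀ.

Sanity check: (A − (6)·I) v_1 = (0, 0, 0)ᵀ = 0. ✓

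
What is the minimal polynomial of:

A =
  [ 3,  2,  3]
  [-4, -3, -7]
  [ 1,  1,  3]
x^3 - 3*x^2 + 3*x - 1

The characteristic polynomial is χ_A(x) = (x - 1)^3, so the eigenvalues are known. The minimal polynomial is
  m_A(x) = Π_λ (x − λ)^{k_λ}
where k_λ is the size of the *largest* Jordan block for λ (equivalently, the smallest k with (A − λI)^k v = 0 for every generalised eigenvector v of λ).

  λ = 1: largest Jordan block has size 3, contributing (x − 1)^3

So m_A(x) = (x - 1)^3 = x^3 - 3*x^2 + 3*x - 1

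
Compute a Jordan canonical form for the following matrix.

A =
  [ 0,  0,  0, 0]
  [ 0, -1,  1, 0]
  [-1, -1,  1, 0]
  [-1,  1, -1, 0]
J_3(0) ⊕ J_1(0)

The characteristic polynomial is
  det(x·I − A) = x^4

Eigenvalues and multiplicities (the geometric multiplicity of λ is n − rank(A − λI), which equals the number of Jordan blocks for λ):
  λ = 0: algebraic multiplicity = 4, geometric multiplicity = 2

Determining the block sizes for each eigenvalue:
  λ = 0: with am = 4 and gm = 2, the partition is not yet determined (e.g. several partitions of 4 into 2 parts exist). Let N = A − (0)·I. Computing rank(N^1) = 2, rank(N^2) = 1, rank(N^3) = 0; the number of blocks of size ≥ j is rank(N^{j−1}) − rank(N^j), giving [2, 1, 1]. So we have 1 block(s) of size 3, 1 block(s) of size 1 → block sizes [3, 1]

Assembling the blocks gives a Jordan form
J =
  [0, 1, 0, 0]
  [0, 0, 1, 0]
  [0, 0, 0, 0]
  [0, 0, 0, 0]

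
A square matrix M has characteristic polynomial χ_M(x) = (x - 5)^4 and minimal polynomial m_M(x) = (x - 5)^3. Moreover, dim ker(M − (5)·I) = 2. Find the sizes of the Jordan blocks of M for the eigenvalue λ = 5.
Block sizes for λ = 5: [3, 1]

Step 1 — from the characteristic polynomial, algebraic multiplicity of λ = 5 is 4. From dim ker(M − (5)·I) = 2, there are exactly 2 Jordan blocks for λ = 5.
Step 2 — from the minimal polynomial, the factor (x − 5)^3 tells us the largest block for λ = 5 has size 3.
Step 3 — with total size 4, 2 blocks, and largest block 3, the block sizes (in nonincreasing order) are [3, 1].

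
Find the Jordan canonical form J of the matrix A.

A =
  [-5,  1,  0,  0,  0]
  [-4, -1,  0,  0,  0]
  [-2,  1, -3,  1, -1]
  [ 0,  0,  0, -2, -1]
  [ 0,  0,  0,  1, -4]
J_2(-3) ⊕ J_2(-3) ⊕ J_1(-3)

The characteristic polynomial is
  det(x·I − A) = x^5 + 15*x^4 + 90*x^3 + 270*x^2 + 405*x + 243 = (x + 3)^5

Eigenvalues and multiplicities (the geometric multiplicity of λ is n − rank(A − λI), which equals the number of Jordan blocks for λ):
  λ = -3: algebraic multiplicity = 5, geometric multiplicity = 3

Determining the block sizes for each eigenvalue:
  λ = -3: with am = 5 and gm = 3, the partition is not yet determined (e.g. several partitions of 5 into 3 parts exist). Let N = A − (-3)·I. Computing rank(N^1) = 2, rank(N^2) = 0; the number of blocks of size ≥ j is rank(N^{j−1}) − rank(N^j), giving [3, 2]. So we have 2 block(s) of size 2, 1 block(s) of size 1 → block sizes [2, 2, 1]

Assembling the blocks gives a Jordan form
J =
  [-3,  1,  0,  0,  0]
  [ 0, -3,  0,  0,  0]
  [ 0,  0, -3,  1,  0]
  [ 0,  0,  0, -3,  0]
  [ 0,  0,  0,  0, -3]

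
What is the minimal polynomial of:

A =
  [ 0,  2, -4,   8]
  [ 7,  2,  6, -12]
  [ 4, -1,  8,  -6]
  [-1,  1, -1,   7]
x^4 - 17*x^3 + 108*x^2 - 304*x + 320

The characteristic polynomial is χ_A(x) = (x - 5)*(x - 4)^3, so the eigenvalues are known. The minimal polynomial is
  m_A(x) = Π_λ (x − λ)^{k_λ}
where k_λ is the size of the *largest* Jordan block for λ (equivalently, the smallest k with (A − λI)^k v = 0 for every generalised eigenvector v of λ).

  λ = 4: largest Jordan block has size 3, contributing (x − 4)^3
  λ = 5: largest Jordan block has size 1, contributing (x − 5)

So m_A(x) = (x - 5)*(x - 4)^3 = x^4 - 17*x^3 + 108*x^2 - 304*x + 320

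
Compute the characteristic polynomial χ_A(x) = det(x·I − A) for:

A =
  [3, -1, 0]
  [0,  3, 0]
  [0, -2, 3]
x^3 - 9*x^2 + 27*x - 27

Expanding det(x·I − A) (e.g. by cofactor expansion or by noting that A is similar to its Jordan form J, which has the same characteristic polynomial as A) gives
  χ_A(x) = x^3 - 9*x^2 + 27*x - 27
which factors as (x - 3)^3. The eigenvalues (with algebraic multiplicities) are λ = 3 with multiplicity 3.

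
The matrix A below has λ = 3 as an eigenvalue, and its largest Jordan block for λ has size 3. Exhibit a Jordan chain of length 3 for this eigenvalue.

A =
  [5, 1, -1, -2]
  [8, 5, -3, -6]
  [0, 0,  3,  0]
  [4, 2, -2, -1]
A Jordan chain for λ = 3 of length 3:
v_1 = (4, 8, 0, 8)ᵀ
v_2 = (2, 8, 0, 4)ᵀ
v_3 = (1, 0, 0, 0)ᵀ

Let N = A − (3)·I. We want v_3 with N^3 v_3 = 0 but N^2 v_3 ≠ 0; then v_{j-1} := N · v_j for j = 3, …, 2.

Pick v_3 = (1, 0, 0, 0)ᵀ.
Then v_2 = N · v_3 = (2, 8, 0, 4)ᵀ.
Then v_1 = N · v_2 = (4, 8, 0, 8)ᵀ.

Sanity check: (A − (3)·I) v_1 = (0, 0, 0, 0)ᵀ = 0. ✓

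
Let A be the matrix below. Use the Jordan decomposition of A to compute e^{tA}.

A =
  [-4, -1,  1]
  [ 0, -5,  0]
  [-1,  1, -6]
e^{tA} =
  [t*exp(-5*t) + exp(-5*t), -t*exp(-5*t), t*exp(-5*t)]
  [0, exp(-5*t), 0]
  [-t*exp(-5*t), t*exp(-5*t), -t*exp(-5*t) + exp(-5*t)]

Strategy: write A = P · J · P⁻¹ where J is a Jordan canonical form, so e^{tA} = P · e^{tJ} · P⁻¹, and e^{tJ} can be computed block-by-block.

A has Jordan form
J =
  [-5,  1,  0]
  [ 0, -5,  0]
  [ 0,  0, -5]
(up to reordering of blocks).

Per-block formulas:
  For a 2×2 Jordan block J_2(-5): exp(t · J_2(-5)) = e^(-5t)·(I + t·N), where N is the 2×2 nilpotent shift.
  For a 1×1 block at λ = -5: exp(t · [-5]) = [e^(-5t)].

After assembling e^{tJ} and conjugating by P, we get:

e^{tA} =
  [t*exp(-5*t) + exp(-5*t), -t*exp(-5*t), t*exp(-5*t)]
  [0, exp(-5*t), 0]
  [-t*exp(-5*t), t*exp(-5*t), -t*exp(-5*t) + exp(-5*t)]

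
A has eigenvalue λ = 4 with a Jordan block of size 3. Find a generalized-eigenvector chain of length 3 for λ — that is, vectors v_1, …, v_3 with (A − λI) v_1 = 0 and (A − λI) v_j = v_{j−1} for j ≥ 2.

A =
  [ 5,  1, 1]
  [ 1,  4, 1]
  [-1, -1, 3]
A Jordan chain for λ = 4 of length 3:
v_1 = (1, 0, -1)ᵀ
v_2 = (1, 1, -1)ᵀ
v_3 = (1, 0, 0)ᵀ

Let N = A − (4)·I. We want v_3 with N^3 v_3 = 0 but N^2 v_3 ≠ 0; then v_{j-1} := N · v_j for j = 3, …, 2.

Pick v_3 = (1, 0, 0)ᵀ.
Then v_2 = N · v_3 = (1, 1, -1)ᵀ.
Then v_1 = N · v_2 = (1, 0, -1)ᵀ.

Sanity check: (A − (4)·I) v_1 = (0, 0, 0)ᵀ = 0. ✓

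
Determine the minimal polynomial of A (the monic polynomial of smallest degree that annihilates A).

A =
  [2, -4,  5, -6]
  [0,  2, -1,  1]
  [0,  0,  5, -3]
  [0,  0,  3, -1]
x^3 - 6*x^2 + 12*x - 8

The characteristic polynomial is χ_A(x) = (x - 2)^4, so the eigenvalues are known. The minimal polynomial is
  m_A(x) = Π_λ (x − λ)^{k_λ}
where k_λ is the size of the *largest* Jordan block for λ (equivalently, the smallest k with (A − λI)^k v = 0 for every generalised eigenvector v of λ).

  λ = 2: largest Jordan block has size 3, contributing (x − 2)^3

So m_A(x) = (x - 2)^3 = x^3 - 6*x^2 + 12*x - 8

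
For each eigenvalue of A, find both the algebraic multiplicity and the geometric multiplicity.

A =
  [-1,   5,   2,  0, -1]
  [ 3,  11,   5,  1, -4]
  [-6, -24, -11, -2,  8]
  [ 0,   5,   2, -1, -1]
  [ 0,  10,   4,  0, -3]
λ = -1: alg = 5, geom = 3

Step 1 — factor the characteristic polynomial to read off the algebraic multiplicities:
  χ_A(x) = (x + 1)^5

Step 2 — compute geometric multiplicities via the rank-nullity identity g(λ) = n − rank(A − λI):
  rank(A − (-1)·I) = 2, so dim ker(A − (-1)·I) = n − 2 = 3

Summary:
  λ = -1: algebraic multiplicity = 5, geometric multiplicity = 3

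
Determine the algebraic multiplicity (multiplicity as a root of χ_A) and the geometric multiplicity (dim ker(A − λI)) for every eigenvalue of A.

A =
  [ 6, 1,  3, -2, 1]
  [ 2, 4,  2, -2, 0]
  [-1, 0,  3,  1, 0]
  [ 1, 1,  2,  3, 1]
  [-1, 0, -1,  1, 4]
λ = 4: alg = 5, geom = 3

Step 1 — factor the characteristic polynomial to read off the algebraic multiplicities:
  χ_A(x) = (x - 4)^5

Step 2 — compute geometric multiplicities via the rank-nullity identity g(λ) = n − rank(A − λI):
  rank(A − (4)·I) = 2, so dim ker(A − (4)·I) = n − 2 = 3

Summary:
  λ = 4: algebraic multiplicity = 5, geometric multiplicity = 3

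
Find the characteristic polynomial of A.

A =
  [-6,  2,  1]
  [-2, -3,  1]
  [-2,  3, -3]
x^3 + 12*x^2 + 48*x + 64

Expanding det(x·I − A) (e.g. by cofactor expansion or by noting that A is similar to its Jordan form J, which has the same characteristic polynomial as A) gives
  χ_A(x) = x^3 + 12*x^2 + 48*x + 64
which factors as (x + 4)^3. The eigenvalues (with algebraic multiplicities) are λ = -4 with multiplicity 3.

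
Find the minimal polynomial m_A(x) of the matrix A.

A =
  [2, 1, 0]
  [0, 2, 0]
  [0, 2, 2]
x^2 - 4*x + 4

The characteristic polynomial is χ_A(x) = (x - 2)^3, so the eigenvalues are known. The minimal polynomial is
  m_A(x) = Π_λ (x − λ)^{k_λ}
where k_λ is the size of the *largest* Jordan block for λ (equivalently, the smallest k with (A − λI)^k v = 0 for every generalised eigenvector v of λ).

  λ = 2: largest Jordan block has size 2, contributing (x − 2)^2

So m_A(x) = (x - 2)^2 = x^2 - 4*x + 4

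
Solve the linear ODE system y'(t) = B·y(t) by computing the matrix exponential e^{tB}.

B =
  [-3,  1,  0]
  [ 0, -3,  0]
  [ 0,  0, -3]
e^{tB} =
  [exp(-3*t), t*exp(-3*t), 0]
  [0, exp(-3*t), 0]
  [0, 0, exp(-3*t)]

Strategy: write B = P · J · P⁻¹ where J is a Jordan canonical form, so e^{tB} = P · e^{tJ} · P⁻¹, and e^{tJ} can be computed block-by-block.

B has Jordan form
J =
  [-3,  1,  0]
  [ 0, -3,  0]
  [ 0,  0, -3]
(up to reordering of blocks).

Per-block formulas:
  For a 2×2 Jordan block J_2(-3): exp(t · J_2(-3)) = e^(-3t)·(I + t·N), where N is the 2×2 nilpotent shift.
  For a 1×1 block at λ = -3: exp(t · [-3]) = [e^(-3t)].

After assembling e^{tJ} and conjugating by P, we get:

e^{tB} =
  [exp(-3*t), t*exp(-3*t), 0]
  [0, exp(-3*t), 0]
  [0, 0, exp(-3*t)]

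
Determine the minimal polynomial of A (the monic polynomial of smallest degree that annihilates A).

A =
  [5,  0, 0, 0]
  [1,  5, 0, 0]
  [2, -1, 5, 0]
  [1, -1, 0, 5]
x^3 - 15*x^2 + 75*x - 125

The characteristic polynomial is χ_A(x) = (x - 5)^4, so the eigenvalues are known. The minimal polynomial is
  m_A(x) = Π_λ (x − λ)^{k_λ}
where k_λ is the size of the *largest* Jordan block for λ (equivalently, the smallest k with (A − λI)^k v = 0 for every generalised eigenvector v of λ).

  λ = 5: largest Jordan block has size 3, contributing (x − 5)^3

So m_A(x) = (x - 5)^3 = x^3 - 15*x^2 + 75*x - 125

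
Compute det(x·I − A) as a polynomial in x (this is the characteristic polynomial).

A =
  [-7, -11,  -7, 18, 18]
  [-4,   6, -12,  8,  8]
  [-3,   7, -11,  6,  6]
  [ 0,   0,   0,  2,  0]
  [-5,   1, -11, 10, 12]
x^5 - 2*x^4 - 8*x^3 + 16*x^2 + 16*x - 32

Expanding det(x·I − A) (e.g. by cofactor expansion or by noting that A is similar to its Jordan form J, which has the same characteristic polynomial as A) gives
  χ_A(x) = x^5 - 2*x^4 - 8*x^3 + 16*x^2 + 16*x - 32
which factors as (x - 2)^3*(x + 2)^2. The eigenvalues (with algebraic multiplicities) are λ = -2 with multiplicity 2, λ = 2 with multiplicity 3.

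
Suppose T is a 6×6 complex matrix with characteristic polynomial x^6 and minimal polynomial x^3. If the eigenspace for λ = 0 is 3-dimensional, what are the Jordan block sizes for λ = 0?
Block sizes for λ = 0: [3, 2, 1]

Step 1 — from the characteristic polynomial, algebraic multiplicity of λ = 0 is 6. From dim ker(T − (0)·I) = 3, there are exactly 3 Jordan blocks for λ = 0.
Step 2 — from the minimal polynomial, the factor (x − 0)^3 tells us the largest block for λ = 0 has size 3.
Step 3 — with total size 6, 3 blocks, and largest block 3, the block sizes (in nonincreasing order) are [3, 2, 1].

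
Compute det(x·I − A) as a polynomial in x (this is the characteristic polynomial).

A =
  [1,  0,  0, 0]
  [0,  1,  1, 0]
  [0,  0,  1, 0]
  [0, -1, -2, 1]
x^4 - 4*x^3 + 6*x^2 - 4*x + 1

Expanding det(x·I − A) (e.g. by cofactor expansion or by noting that A is similar to its Jordan form J, which has the same characteristic polynomial as A) gives
  χ_A(x) = x^4 - 4*x^3 + 6*x^2 - 4*x + 1
which factors as (x - 1)^4. The eigenvalues (with algebraic multiplicities) are λ = 1 with multiplicity 4.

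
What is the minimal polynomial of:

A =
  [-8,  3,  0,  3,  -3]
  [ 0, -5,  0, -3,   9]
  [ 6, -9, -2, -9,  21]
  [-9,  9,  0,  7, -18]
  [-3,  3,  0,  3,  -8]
x^2 + 7*x + 10

The characteristic polynomial is χ_A(x) = (x + 2)^3*(x + 5)^2, so the eigenvalues are known. The minimal polynomial is
  m_A(x) = Π_λ (x − λ)^{k_λ}
where k_λ is the size of the *largest* Jordan block for λ (equivalently, the smallest k with (A − λI)^k v = 0 for every generalised eigenvector v of λ).

  λ = -5: largest Jordan block has size 1, contributing (x + 5)
  λ = -2: largest Jordan block has size 1, contributing (x + 2)

So m_A(x) = (x + 2)*(x + 5) = x^2 + 7*x + 10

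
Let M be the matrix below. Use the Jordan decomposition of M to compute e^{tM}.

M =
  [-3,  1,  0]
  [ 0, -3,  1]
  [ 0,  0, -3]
e^{tM} =
  [exp(-3*t), t*exp(-3*t), t^2*exp(-3*t)/2]
  [0, exp(-3*t), t*exp(-3*t)]
  [0, 0, exp(-3*t)]

Strategy: write M = P · J · P⁻¹ where J is a Jordan canonical form, so e^{tM} = P · e^{tJ} · P⁻¹, and e^{tJ} can be computed block-by-block.

M has Jordan form
J =
  [-3,  1,  0]
  [ 0, -3,  1]
  [ 0,  0, -3]
(up to reordering of blocks).

Per-block formulas:
  For a 3×3 Jordan block J_3(-3): exp(t · J_3(-3)) = e^(-3t)·(I + t·N + (t^2/2)·N^2), where N is the 3×3 nilpotent shift.

After assembling e^{tJ} and conjugating by P, we get:

e^{tM} =
  [exp(-3*t), t*exp(-3*t), t^2*exp(-3*t)/2]
  [0, exp(-3*t), t*exp(-3*t)]
  [0, 0, exp(-3*t)]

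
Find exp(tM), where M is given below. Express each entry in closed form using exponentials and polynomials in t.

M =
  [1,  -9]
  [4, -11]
e^{tM} =
  [6*t*exp(-5*t) + exp(-5*t), -9*t*exp(-5*t)]
  [4*t*exp(-5*t), -6*t*exp(-5*t) + exp(-5*t)]

Strategy: write M = P · J · P⁻¹ where J is a Jordan canonical form, so e^{tM} = P · e^{tJ} · P⁻¹, and e^{tJ} can be computed block-by-block.

M has Jordan form
J =
  [-5,  1]
  [ 0, -5]
(up to reordering of blocks).

Per-block formulas:
  For a 2×2 Jordan block J_2(-5): exp(t · J_2(-5)) = e^(-5t)·(I + t·N), where N is the 2×2 nilpotent shift.

After assembling e^{tJ} and conjugating by P, we get:

e^{tM} =
  [6*t*exp(-5*t) + exp(-5*t), -9*t*exp(-5*t)]
  [4*t*exp(-5*t), -6*t*exp(-5*t) + exp(-5*t)]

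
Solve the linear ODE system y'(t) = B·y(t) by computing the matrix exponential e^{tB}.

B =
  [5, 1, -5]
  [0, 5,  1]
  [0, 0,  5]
e^{tB} =
  [exp(5*t), t*exp(5*t), t^2*exp(5*t)/2 - 5*t*exp(5*t)]
  [0, exp(5*t), t*exp(5*t)]
  [0, 0, exp(5*t)]

Strategy: write B = P · J · P⁻¹ where J is a Jordan canonical form, so e^{tB} = P · e^{tJ} · P⁻¹, and e^{tJ} can be computed block-by-block.

B has Jordan form
J =
  [5, 1, 0]
  [0, 5, 1]
  [0, 0, 5]
(up to reordering of blocks).

Per-block formulas:
  For a 3×3 Jordan block J_3(5): exp(t · J_3(5)) = e^(5t)·(I + t·N + (t^2/2)·N^2), where N is the 3×3 nilpotent shift.

After assembling e^{tJ} and conjugating by P, we get:

e^{tB} =
  [exp(5*t), t*exp(5*t), t^2*exp(5*t)/2 - 5*t*exp(5*t)]
  [0, exp(5*t), t*exp(5*t)]
  [0, 0, exp(5*t)]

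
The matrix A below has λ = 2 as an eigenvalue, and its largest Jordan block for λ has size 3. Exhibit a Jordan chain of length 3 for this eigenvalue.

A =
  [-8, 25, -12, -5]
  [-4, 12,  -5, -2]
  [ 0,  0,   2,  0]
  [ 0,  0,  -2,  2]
A Jordan chain for λ = 2 of length 3:
v_1 = (5, 2, 0, 0)ᵀ
v_2 = (-12, -5, 0, -2)ᵀ
v_3 = (0, 0, 1, 0)ᵀ

Let N = A − (2)·I. We want v_3 with N^3 v_3 = 0 but N^2 v_3 ≠ 0; then v_{j-1} := N · v_j for j = 3, …, 2.

Pick v_3 = (0, 0, 1, 0)ᵀ.
Then v_2 = N · v_3 = (-12, -5, 0, -2)ᵀ.
Then v_1 = N · v_2 = (5, 2, 0, 0)ᵀ.

Sanity check: (A − (2)·I) v_1 = (0, 0, 0, 0)ᵀ = 0. ✓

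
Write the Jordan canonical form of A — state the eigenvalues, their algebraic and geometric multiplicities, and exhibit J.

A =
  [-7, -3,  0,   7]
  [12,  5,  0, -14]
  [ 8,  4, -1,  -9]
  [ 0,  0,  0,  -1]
J_2(-1) ⊕ J_2(-1)

The characteristic polynomial is
  det(x·I − A) = x^4 + 4*x^3 + 6*x^2 + 4*x + 1 = (x + 1)^4

Eigenvalues and multiplicities (the geometric multiplicity of λ is n − rank(A − λI), which equals the number of Jordan blocks for λ):
  λ = -1: algebraic multiplicity = 4, geometric multiplicity = 2

Determining the block sizes for each eigenvalue:
  λ = -1: with am = 4 and gm = 2, the partition is not yet determined (e.g. several partitions of 4 into 2 parts exist). Let N = A − (-1)·I. Computing rank(N^1) = 2, rank(N^2) = 0; the number of blocks of size ≥ j is rank(N^{j−1}) − rank(N^j), giving [2, 2]. So we have 2 block(s) of size 2 → block sizes [2, 2]

Assembling the blocks gives a Jordan form
J =
  [-1,  1,  0,  0]
  [ 0, -1,  0,  0]
  [ 0,  0, -1,  1]
  [ 0,  0,  0, -1]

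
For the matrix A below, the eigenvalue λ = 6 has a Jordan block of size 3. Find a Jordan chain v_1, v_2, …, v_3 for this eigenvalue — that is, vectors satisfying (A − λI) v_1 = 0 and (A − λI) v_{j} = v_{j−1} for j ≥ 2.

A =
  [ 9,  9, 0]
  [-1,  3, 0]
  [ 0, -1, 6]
A Jordan chain for λ = 6 of length 3:
v_1 = (0, 0, 1)ᵀ
v_2 = (3, -1, 0)ᵀ
v_3 = (1, 0, 0)ᵀ

Let N = A − (6)·I. We want v_3 with N^3 v_3 = 0 but N^2 v_3 ≠ 0; then v_{j-1} := N · v_j for j = 3, …, 2.

Pick v_3 = (1, 0, 0)ᵀ.
Then v_2 = N · v_3 = (3, -1, 0)ᵀ.
Then v_1 = N · v_2 = (0, 0, 1)ᵀ.

Sanity check: (A − (6)·I) v_1 = (0, 0, 0)ᵀ = 0. ✓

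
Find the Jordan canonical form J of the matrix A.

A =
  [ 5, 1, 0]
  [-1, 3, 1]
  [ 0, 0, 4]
J_3(4)

The characteristic polynomial is
  det(x·I − A) = x^3 - 12*x^2 + 48*x - 64 = (x - 4)^3

Eigenvalues and multiplicities (the geometric multiplicity of λ is n − rank(A − λI), which equals the number of Jordan blocks for λ):
  λ = 4: algebraic multiplicity = 3, geometric multiplicity = 1

Determining the block sizes for each eigenvalue:
  λ = 4: one block (gm = 1), so the single block has size am = 3 → block sizes [3]

Assembling the blocks gives a Jordan form
J =
  [4, 1, 0]
  [0, 4, 1]
  [0, 0, 4]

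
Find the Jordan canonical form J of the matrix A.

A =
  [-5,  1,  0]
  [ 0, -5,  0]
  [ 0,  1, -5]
J_2(-5) ⊕ J_1(-5)

The characteristic polynomial is
  det(x·I − A) = x^3 + 15*x^2 + 75*x + 125 = (x + 5)^3

Eigenvalues and multiplicities (the geometric multiplicity of λ is n − rank(A − λI), which equals the number of Jordan blocks for λ):
  λ = -5: algebraic multiplicity = 3, geometric multiplicity = 2

Determining the block sizes for each eigenvalue:
  λ = -5: 2 blocks summing to 3 forces exactly one block of size 2 and the rest size 1 → block sizes [2, 1]

Assembling the blocks gives a Jordan form
J =
  [-5,  1,  0]
  [ 0, -5,  0]
  [ 0,  0, -5]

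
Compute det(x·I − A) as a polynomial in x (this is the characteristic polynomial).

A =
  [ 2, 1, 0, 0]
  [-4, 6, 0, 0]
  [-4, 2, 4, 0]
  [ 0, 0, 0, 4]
x^4 - 16*x^3 + 96*x^2 - 256*x + 256

Expanding det(x·I − A) (e.g. by cofactor expansion or by noting that A is similar to its Jordan form J, which has the same characteristic polynomial as A) gives
  χ_A(x) = x^4 - 16*x^3 + 96*x^2 - 256*x + 256
which factors as (x - 4)^4. The eigenvalues (with algebraic multiplicities) are λ = 4 with multiplicity 4.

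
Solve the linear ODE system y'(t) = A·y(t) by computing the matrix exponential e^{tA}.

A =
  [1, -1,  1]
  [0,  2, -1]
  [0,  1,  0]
e^{tA} =
  [exp(t), -t*exp(t), t*exp(t)]
  [0, t*exp(t) + exp(t), -t*exp(t)]
  [0, t*exp(t), -t*exp(t) + exp(t)]

Strategy: write A = P · J · P⁻¹ where J is a Jordan canonical form, so e^{tA} = P · e^{tJ} · P⁻¹, and e^{tJ} can be computed block-by-block.

A has Jordan form
J =
  [1, 1, 0]
  [0, 1, 0]
  [0, 0, 1]
(up to reordering of blocks).

Per-block formulas:
  For a 2×2 Jordan block J_2(1): exp(t · J_2(1)) = e^(1t)·(I + t·N), where N is the 2×2 nilpotent shift.
  For a 1×1 block at λ = 1: exp(t · [1]) = [e^(1t)].

After assembling e^{tJ} and conjugating by P, we get:

e^{tA} =
  [exp(t), -t*exp(t), t*exp(t)]
  [0, t*exp(t) + exp(t), -t*exp(t)]
  [0, t*exp(t), -t*exp(t) + exp(t)]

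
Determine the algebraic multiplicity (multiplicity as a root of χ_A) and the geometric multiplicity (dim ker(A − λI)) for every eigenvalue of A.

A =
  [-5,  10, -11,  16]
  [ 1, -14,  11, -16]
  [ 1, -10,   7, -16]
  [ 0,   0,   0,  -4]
λ = -4: alg = 4, geom = 3

Step 1 — factor the characteristic polynomial to read off the algebraic multiplicities:
  χ_A(x) = (x + 4)^4

Step 2 — compute geometric multiplicities via the rank-nullity identity g(λ) = n − rank(A − λI):
  rank(A − (-4)·I) = 1, so dim ker(A − (-4)·I) = n − 1 = 3

Summary:
  λ = -4: algebraic multiplicity = 4, geometric multiplicity = 3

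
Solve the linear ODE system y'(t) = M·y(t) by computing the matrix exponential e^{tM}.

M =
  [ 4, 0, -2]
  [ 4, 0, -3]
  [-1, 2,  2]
e^{tM} =
  [3*t^2*exp(2*t) + 2*t*exp(2*t) + exp(2*t), -2*t^2*exp(2*t), -2*t^2*exp(2*t) - 2*t*exp(2*t)]
  [3*t^2*exp(2*t)/2 + 4*t*exp(2*t), -t^2*exp(2*t) - 2*t*exp(2*t) + exp(2*t), -t^2*exp(2*t) - 3*t*exp(2*t)]
  [3*t^2*exp(2*t) - t*exp(2*t), -2*t^2*exp(2*t) + 2*t*exp(2*t), -2*t^2*exp(2*t) + exp(2*t)]

Strategy: write M = P · J · P⁻¹ where J is a Jordan canonical form, so e^{tM} = P · e^{tJ} · P⁻¹, and e^{tJ} can be computed block-by-block.

M has Jordan form
J =
  [2, 1, 0]
  [0, 2, 1]
  [0, 0, 2]
(up to reordering of blocks).

Per-block formulas:
  For a 3×3 Jordan block J_3(2): exp(t · J_3(2)) = e^(2t)·(I + t·N + (t^2/2)·N^2), where N is the 3×3 nilpotent shift.

After assembling e^{tJ} and conjugating by P, we get:

e^{tM} =
  [3*t^2*exp(2*t) + 2*t*exp(2*t) + exp(2*t), -2*t^2*exp(2*t), -2*t^2*exp(2*t) - 2*t*exp(2*t)]
  [3*t^2*exp(2*t)/2 + 4*t*exp(2*t), -t^2*exp(2*t) - 2*t*exp(2*t) + exp(2*t), -t^2*exp(2*t) - 3*t*exp(2*t)]
  [3*t^2*exp(2*t) - t*exp(2*t), -2*t^2*exp(2*t) + 2*t*exp(2*t), -2*t^2*exp(2*t) + exp(2*t)]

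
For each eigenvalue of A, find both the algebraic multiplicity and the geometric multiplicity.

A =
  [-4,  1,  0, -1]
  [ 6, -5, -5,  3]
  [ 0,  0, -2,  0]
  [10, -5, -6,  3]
λ = -2: alg = 4, geom = 2

Step 1 — factor the characteristic polynomial to read off the algebraic multiplicities:
  χ_A(x) = (x + 2)^4

Step 2 — compute geometric multiplicities via the rank-nullity identity g(λ) = n − rank(A − λI):
  rank(A − (-2)·I) = 2, so dim ker(A − (-2)·I) = n − 2 = 2

Summary:
  λ = -2: algebraic multiplicity = 4, geometric multiplicity = 2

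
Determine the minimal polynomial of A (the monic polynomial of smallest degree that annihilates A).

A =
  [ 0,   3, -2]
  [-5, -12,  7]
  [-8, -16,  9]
x^3 + 3*x^2 + 3*x + 1

The characteristic polynomial is χ_A(x) = (x + 1)^3, so the eigenvalues are known. The minimal polynomial is
  m_A(x) = Π_λ (x − λ)^{k_λ}
where k_λ is the size of the *largest* Jordan block for λ (equivalently, the smallest k with (A − λI)^k v = 0 for every generalised eigenvector v of λ).

  λ = -1: largest Jordan block has size 3, contributing (x + 1)^3

So m_A(x) = (x + 1)^3 = x^3 + 3*x^2 + 3*x + 1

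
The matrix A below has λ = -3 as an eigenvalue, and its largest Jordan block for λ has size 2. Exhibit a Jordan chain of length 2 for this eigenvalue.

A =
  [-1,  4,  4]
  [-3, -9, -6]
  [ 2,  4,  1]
A Jordan chain for λ = -3 of length 2:
v_1 = (2, -3, 2)ᵀ
v_2 = (1, 0, 0)ᵀ

Let N = A − (-3)·I. We want v_2 with N^2 v_2 = 0 but N^1 v_2 ≠ 0; then v_{j-1} := N · v_j for j = 2, …, 2.

Pick v_2 = (1, 0, 0)ᵀ.
Then v_1 = N · v_2 = (2, -3, 2)ᵀ.

Sanity check: (A − (-3)·I) v_1 = (0, 0, 0)ᵀ = 0. ✓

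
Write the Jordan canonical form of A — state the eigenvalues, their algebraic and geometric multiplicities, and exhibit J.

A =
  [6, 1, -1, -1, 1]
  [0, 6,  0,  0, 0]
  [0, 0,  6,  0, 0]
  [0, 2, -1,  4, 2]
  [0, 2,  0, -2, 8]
J_3(6) ⊕ J_1(6) ⊕ J_1(6)

The characteristic polynomial is
  det(x·I − A) = x^5 - 30*x^4 + 360*x^3 - 2160*x^2 + 6480*x - 7776 = (x - 6)^5

Eigenvalues and multiplicities (the geometric multiplicity of λ is n − rank(A − λI), which equals the number of Jordan blocks for λ):
  λ = 6: algebraic multiplicity = 5, geometric multiplicity = 3

Determining the block sizes for each eigenvalue:
  λ = 6: with am = 5 and gm = 3, the partition is not yet determined (e.g. several partitions of 5 into 3 parts exist). Let N = A − (6)·I. Computing rank(N^1) = 2, rank(N^2) = 1, rank(N^3) = 0; the number of blocks of size ≥ j is rank(N^{j−1}) − rank(N^j), giving [3, 1, 1]. So we have 1 block(s) of size 3, 2 block(s) of size 1 → block sizes [3, 1, 1]

Assembling the blocks gives a Jordan form
J =
  [6, 1, 0, 0, 0]
  [0, 6, 1, 0, 0]
  [0, 0, 6, 0, 0]
  [0, 0, 0, 6, 0]
  [0, 0, 0, 0, 6]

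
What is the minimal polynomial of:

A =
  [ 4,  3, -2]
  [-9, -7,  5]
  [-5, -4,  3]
x^3

The characteristic polynomial is χ_A(x) = x^3, so the eigenvalues are known. The minimal polynomial is
  m_A(x) = Π_λ (x − λ)^{k_λ}
where k_λ is the size of the *largest* Jordan block for λ (equivalently, the smallest k with (A − λI)^k v = 0 for every generalised eigenvector v of λ).

  λ = 0: largest Jordan block has size 3, contributing (x − 0)^3

So m_A(x) = x^3 = x^3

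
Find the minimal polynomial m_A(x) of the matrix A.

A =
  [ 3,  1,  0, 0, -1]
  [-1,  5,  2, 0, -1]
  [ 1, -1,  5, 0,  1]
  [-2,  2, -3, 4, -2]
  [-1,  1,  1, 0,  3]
x^3 - 12*x^2 + 48*x - 64

The characteristic polynomial is χ_A(x) = (x - 4)^5, so the eigenvalues are known. The minimal polynomial is
  m_A(x) = Π_λ (x − λ)^{k_λ}
where k_λ is the size of the *largest* Jordan block for λ (equivalently, the smallest k with (A − λI)^k v = 0 for every generalised eigenvector v of λ).

  λ = 4: largest Jordan block has size 3, contributing (x − 4)^3

So m_A(x) = (x - 4)^3 = x^3 - 12*x^2 + 48*x - 64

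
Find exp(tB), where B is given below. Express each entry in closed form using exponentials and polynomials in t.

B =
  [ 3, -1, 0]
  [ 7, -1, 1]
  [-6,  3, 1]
e^{tB} =
  [-3*t^2*exp(t)/2 + 2*t*exp(t) + exp(t), -t*exp(t), -t^2*exp(t)/2]
  [-3*t^2*exp(t) + 7*t*exp(t), -2*t*exp(t) + exp(t), -t^2*exp(t) + t*exp(t)]
  [9*t^2*exp(t)/2 - 6*t*exp(t), 3*t*exp(t), 3*t^2*exp(t)/2 + exp(t)]

Strategy: write B = P · J · P⁻¹ where J is a Jordan canonical form, so e^{tB} = P · e^{tJ} · P⁻¹, and e^{tJ} can be computed block-by-block.

B has Jordan form
J =
  [1, 1, 0]
  [0, 1, 1]
  [0, 0, 1]
(up to reordering of blocks).

Per-block formulas:
  For a 3×3 Jordan block J_3(1): exp(t · J_3(1)) = e^(1t)·(I + t·N + (t^2/2)·N^2), where N is the 3×3 nilpotent shift.

After assembling e^{tJ} and conjugating by P, we get:

e^{tB} =
  [-3*t^2*exp(t)/2 + 2*t*exp(t) + exp(t), -t*exp(t), -t^2*exp(t)/2]
  [-3*t^2*exp(t) + 7*t*exp(t), -2*t*exp(t) + exp(t), -t^2*exp(t) + t*exp(t)]
  [9*t^2*exp(t)/2 - 6*t*exp(t), 3*t*exp(t), 3*t^2*exp(t)/2 + exp(t)]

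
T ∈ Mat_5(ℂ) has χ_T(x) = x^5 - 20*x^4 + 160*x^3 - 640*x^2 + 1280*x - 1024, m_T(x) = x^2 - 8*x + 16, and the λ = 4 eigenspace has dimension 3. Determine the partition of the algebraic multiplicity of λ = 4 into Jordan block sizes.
Block sizes for λ = 4: [2, 2, 1]

Step 1 — from the characteristic polynomial, algebraic multiplicity of λ = 4 is 5. From dim ker(T − (4)·I) = 3, there are exactly 3 Jordan blocks for λ = 4.
Step 2 — from the minimal polynomial, the factor (x − 4)^2 tells us the largest block for λ = 4 has size 2.
Step 3 — with total size 5, 3 blocks, and largest block 2, the block sizes (in nonincreasing order) are [2, 2, 1].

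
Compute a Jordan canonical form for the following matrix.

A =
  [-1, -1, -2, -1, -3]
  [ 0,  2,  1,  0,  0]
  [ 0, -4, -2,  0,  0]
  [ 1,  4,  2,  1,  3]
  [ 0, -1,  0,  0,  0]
J_3(0) ⊕ J_2(0)

The characteristic polynomial is
  det(x·I − A) = x^5

Eigenvalues and multiplicities (the geometric multiplicity of λ is n − rank(A − λI), which equals the number of Jordan blocks for λ):
  λ = 0: algebraic multiplicity = 5, geometric multiplicity = 2

Determining the block sizes for each eigenvalue:
  λ = 0: with am = 5 and gm = 2, the partition is not yet determined (e.g. several partitions of 5 into 2 parts exist). Let N = A − (0)·I. Computing rank(N^1) = 3, rank(N^2) = 1, rank(N^3) = 0; the number of blocks of size ≥ j is rank(N^{j−1}) − rank(N^j), giving [2, 2, 1]. So we have 1 block(s) of size 3, 1 block(s) of size 2 → block sizes [3, 2]

Assembling the blocks gives a Jordan form
J =
  [0, 1, 0, 0, 0]
  [0, 0, 1, 0, 0]
  [0, 0, 0, 0, 0]
  [0, 0, 0, 0, 1]
  [0, 0, 0, 0, 0]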